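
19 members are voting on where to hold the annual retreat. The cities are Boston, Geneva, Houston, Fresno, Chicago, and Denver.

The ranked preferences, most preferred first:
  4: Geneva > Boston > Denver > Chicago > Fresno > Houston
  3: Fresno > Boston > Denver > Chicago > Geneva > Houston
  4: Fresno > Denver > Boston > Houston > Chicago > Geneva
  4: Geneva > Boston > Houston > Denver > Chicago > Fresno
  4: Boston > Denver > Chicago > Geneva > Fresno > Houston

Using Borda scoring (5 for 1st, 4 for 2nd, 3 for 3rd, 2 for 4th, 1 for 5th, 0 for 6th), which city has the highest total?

Boston: 4×4 + 3×4 + 4×3 + 4×4 + 4×5 = 76
Geneva: 4×5 + 3×1 + 4×0 + 4×5 + 4×2 = 51
Houston: 4×0 + 3×0 + 4×2 + 4×3 + 4×0 = 20
Fresno: 4×1 + 3×5 + 4×5 + 4×0 + 4×1 = 43
Chicago: 4×2 + 3×2 + 4×1 + 4×1 + 4×3 = 34
Denver: 4×3 + 3×3 + 4×4 + 4×2 + 4×4 = 61

Boston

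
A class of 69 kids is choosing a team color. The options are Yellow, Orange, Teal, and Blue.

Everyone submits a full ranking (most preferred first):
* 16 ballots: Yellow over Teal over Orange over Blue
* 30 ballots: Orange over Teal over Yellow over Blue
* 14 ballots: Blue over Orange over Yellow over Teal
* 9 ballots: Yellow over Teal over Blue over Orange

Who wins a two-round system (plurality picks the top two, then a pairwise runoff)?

Round 1 first-place votes: Yellow 25, Orange 30, Teal 0, Blue 14. Orange and Yellow advance.
Runoff: Orange is ranked above Yellow on 44 ballots, Yellow above Orange on 25.

Orange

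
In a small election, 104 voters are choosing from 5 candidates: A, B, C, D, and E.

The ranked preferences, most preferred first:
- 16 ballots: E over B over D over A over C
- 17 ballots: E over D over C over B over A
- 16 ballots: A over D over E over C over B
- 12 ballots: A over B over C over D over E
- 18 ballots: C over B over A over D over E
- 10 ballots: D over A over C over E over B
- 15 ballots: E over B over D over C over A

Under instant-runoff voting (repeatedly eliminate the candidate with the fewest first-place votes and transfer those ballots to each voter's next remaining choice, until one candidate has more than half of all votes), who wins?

A

Round 1: A 28, B 0, C 18, D 10, E 48. B eliminated.
Round 2: A 28, C 18, D 10, E 48. D eliminated.
Round 3: A 38, C 18, E 48. C eliminated.
Round 4: A 56, E 48. A has a majority (≥53).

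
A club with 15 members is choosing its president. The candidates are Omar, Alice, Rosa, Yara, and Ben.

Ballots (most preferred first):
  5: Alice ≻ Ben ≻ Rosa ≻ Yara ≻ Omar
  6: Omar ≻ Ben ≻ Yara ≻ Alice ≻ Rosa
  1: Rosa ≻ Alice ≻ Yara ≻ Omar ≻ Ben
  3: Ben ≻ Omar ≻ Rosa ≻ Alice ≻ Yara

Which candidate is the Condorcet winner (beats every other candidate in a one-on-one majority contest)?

Ben

Ben vs Omar: 8–7
Ben vs Alice: 9–6
Ben vs Rosa: 14–1
Ben vs Yara: 14–1
Ben beats every other candidate.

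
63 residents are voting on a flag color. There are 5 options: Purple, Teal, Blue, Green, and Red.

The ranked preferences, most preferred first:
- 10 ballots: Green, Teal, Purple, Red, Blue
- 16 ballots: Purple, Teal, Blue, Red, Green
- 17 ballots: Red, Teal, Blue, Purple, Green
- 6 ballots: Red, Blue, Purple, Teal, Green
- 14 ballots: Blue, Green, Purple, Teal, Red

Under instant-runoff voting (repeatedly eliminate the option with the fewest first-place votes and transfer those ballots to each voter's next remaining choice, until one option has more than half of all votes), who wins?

Round 1: Purple 16, Teal 0, Blue 14, Green 10, Red 23. Teal eliminated.
Round 2: Purple 16, Blue 14, Green 10, Red 23. Green eliminated.
Round 3: Purple 26, Blue 14, Red 23. Blue eliminated.
Round 4: Purple 40, Red 23. Purple has a majority (≥32).

Purple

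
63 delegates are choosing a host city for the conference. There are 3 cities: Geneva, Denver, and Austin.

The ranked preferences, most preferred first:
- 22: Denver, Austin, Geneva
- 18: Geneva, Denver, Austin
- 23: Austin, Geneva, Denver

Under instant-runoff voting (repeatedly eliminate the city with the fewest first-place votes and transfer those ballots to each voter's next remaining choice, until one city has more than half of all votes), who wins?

Round 1: Geneva 18, Denver 22, Austin 23. Geneva eliminated.
Round 2: Denver 40, Austin 23. Denver has a majority (≥32).

Denver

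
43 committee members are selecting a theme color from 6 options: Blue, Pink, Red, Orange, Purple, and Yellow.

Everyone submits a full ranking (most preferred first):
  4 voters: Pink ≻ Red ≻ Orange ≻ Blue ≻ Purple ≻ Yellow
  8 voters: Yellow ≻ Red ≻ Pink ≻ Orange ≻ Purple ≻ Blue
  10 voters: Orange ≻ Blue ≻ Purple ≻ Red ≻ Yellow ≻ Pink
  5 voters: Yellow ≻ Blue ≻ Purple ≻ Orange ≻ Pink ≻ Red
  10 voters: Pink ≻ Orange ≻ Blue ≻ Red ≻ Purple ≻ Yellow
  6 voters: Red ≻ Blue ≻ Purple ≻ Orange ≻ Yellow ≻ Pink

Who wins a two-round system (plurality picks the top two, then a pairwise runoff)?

Yellow

Round 1 first-place votes: Blue 0, Pink 14, Red 6, Orange 10, Purple 0, Yellow 13. Pink and Yellow advance.
Runoff: Pink is ranked above Yellow on 14 ballots, Yellow above Pink on 29.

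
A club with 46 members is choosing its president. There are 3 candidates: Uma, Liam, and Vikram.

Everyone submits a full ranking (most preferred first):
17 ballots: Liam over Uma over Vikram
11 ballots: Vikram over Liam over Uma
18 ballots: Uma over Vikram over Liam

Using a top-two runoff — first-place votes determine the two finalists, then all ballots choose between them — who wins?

Liam

Round 1 first-place votes: Uma 18, Liam 17, Vikram 11. Uma and Liam advance.
Runoff: Uma is ranked above Liam on 18 ballots, Liam above Uma on 28.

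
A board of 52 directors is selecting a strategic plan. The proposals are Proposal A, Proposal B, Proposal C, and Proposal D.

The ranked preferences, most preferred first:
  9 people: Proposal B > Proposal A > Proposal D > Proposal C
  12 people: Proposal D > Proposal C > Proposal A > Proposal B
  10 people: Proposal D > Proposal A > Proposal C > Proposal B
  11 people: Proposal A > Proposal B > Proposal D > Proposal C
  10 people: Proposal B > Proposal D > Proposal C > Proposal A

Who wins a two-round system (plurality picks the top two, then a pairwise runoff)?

Round 1 first-place votes: Proposal A 11, Proposal B 19, Proposal C 0, Proposal D 22. Proposal D and Proposal B advance.
Runoff: Proposal D is ranked above Proposal B on 22 ballots, Proposal B above Proposal D on 30.

Proposal B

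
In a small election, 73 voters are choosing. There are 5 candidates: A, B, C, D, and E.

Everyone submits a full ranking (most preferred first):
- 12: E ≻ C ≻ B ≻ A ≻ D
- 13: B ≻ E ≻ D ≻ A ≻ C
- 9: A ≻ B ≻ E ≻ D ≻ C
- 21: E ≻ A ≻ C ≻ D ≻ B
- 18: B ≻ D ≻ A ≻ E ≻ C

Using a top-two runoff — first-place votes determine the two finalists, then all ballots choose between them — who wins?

Round 1 first-place votes: A 9, B 31, C 0, D 0, E 33. E and B advance.
Runoff: E is ranked above B on 33 ballots, B above E on 40.

B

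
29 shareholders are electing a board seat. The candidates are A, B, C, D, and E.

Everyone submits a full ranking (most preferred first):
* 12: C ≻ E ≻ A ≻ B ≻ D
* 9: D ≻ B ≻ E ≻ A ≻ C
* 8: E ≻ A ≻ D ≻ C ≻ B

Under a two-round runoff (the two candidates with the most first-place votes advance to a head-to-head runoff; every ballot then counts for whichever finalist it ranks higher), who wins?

D

Round 1 first-place votes: A 0, B 0, C 12, D 9, E 8. C and D advance.
Runoff: C is ranked above D on 12 ballots, D above C on 17.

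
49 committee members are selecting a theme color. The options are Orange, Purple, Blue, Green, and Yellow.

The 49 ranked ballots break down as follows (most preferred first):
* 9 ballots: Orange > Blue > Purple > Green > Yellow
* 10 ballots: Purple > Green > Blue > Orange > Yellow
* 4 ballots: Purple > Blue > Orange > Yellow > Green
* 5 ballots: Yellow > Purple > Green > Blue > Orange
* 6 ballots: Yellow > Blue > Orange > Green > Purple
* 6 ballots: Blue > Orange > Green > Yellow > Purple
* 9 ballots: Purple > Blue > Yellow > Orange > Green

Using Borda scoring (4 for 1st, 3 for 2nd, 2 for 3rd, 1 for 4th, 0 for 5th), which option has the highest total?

Orange: 9×4 + 10×1 + 4×2 + 5×0 + 6×2 + 6×3 + 9×1 = 93
Purple: 9×2 + 10×4 + 4×4 + 5×3 + 6×0 + 6×0 + 9×4 = 125
Blue: 9×3 + 10×2 + 4×3 + 5×1 + 6×3 + 6×4 + 9×3 = 133
Green: 9×1 + 10×3 + 4×0 + 5×2 + 6×1 + 6×2 + 9×0 = 67
Yellow: 9×0 + 10×0 + 4×1 + 5×4 + 6×4 + 6×1 + 9×2 = 72

Blue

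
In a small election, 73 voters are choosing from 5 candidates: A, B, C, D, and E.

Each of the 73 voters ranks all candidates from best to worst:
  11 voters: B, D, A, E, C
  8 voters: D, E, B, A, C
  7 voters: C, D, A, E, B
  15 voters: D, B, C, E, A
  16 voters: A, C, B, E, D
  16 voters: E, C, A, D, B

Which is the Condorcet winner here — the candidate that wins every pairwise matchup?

C vs A: 38–35
C vs B: 39–34
C vs D: 39–34
C vs E: 38–35
C beats every other candidate.

C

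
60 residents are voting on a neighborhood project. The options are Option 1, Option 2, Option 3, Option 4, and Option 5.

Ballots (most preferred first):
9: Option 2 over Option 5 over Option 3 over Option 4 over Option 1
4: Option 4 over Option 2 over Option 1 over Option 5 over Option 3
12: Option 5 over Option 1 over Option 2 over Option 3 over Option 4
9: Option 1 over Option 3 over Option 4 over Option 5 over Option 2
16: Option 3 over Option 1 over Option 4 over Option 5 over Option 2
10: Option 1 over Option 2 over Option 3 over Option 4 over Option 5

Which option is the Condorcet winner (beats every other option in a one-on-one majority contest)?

Option 1 vs Option 2: 47–13
Option 1 vs Option 3: 35–25
Option 1 vs Option 4: 47–13
Option 1 vs Option 5: 39–21
Option 1 beats every other option.

Option 1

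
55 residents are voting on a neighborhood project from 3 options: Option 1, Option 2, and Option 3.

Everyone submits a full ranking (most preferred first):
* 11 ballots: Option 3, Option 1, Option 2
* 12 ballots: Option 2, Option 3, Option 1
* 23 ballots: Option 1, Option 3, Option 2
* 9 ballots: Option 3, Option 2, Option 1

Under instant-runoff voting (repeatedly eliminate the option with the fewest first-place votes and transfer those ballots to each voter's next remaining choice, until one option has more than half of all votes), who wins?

Option 3

Round 1: Option 1 23, Option 2 12, Option 3 20. Option 2 eliminated.
Round 2: Option 1 23, Option 3 32. Option 3 has a majority (≥28).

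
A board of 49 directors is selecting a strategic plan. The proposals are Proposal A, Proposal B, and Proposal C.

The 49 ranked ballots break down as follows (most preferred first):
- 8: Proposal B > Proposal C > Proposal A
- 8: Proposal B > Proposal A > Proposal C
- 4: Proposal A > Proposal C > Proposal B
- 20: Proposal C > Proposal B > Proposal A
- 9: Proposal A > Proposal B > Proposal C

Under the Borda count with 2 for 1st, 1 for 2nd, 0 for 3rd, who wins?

Proposal B

Proposal A: 8×0 + 8×1 + 4×2 + 20×0 + 9×2 = 34
Proposal B: 8×2 + 8×2 + 4×0 + 20×1 + 9×1 = 61
Proposal C: 8×1 + 8×0 + 4×1 + 20×2 + 9×0 = 52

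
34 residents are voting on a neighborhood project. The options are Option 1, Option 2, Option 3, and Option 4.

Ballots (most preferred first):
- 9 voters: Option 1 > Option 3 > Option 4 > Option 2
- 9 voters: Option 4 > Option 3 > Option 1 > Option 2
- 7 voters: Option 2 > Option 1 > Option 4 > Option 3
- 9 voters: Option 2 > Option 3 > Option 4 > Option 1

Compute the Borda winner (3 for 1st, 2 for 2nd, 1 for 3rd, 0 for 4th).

Option 3

Option 1: 9×3 + 9×1 + 7×2 + 9×0 = 50
Option 2: 9×0 + 9×0 + 7×3 + 9×3 = 48
Option 3: 9×2 + 9×2 + 7×0 + 9×2 = 54
Option 4: 9×1 + 9×3 + 7×1 + 9×1 = 52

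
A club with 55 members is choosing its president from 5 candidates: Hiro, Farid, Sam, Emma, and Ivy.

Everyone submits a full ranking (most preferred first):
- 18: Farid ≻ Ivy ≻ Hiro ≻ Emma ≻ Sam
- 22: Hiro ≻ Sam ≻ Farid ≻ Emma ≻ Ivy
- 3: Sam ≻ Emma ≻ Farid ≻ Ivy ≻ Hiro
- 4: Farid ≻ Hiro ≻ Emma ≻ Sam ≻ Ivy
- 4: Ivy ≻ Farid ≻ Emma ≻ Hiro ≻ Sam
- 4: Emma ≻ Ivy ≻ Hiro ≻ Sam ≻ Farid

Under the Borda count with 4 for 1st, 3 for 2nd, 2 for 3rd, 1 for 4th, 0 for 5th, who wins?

Hiro: 18×2 + 22×4 + 3×0 + 4×3 + 4×1 + 4×2 = 148
Farid: 18×4 + 22×2 + 3×2 + 4×4 + 4×3 + 4×0 = 150
Sam: 18×0 + 22×3 + 3×4 + 4×1 + 4×0 + 4×1 = 86
Emma: 18×1 + 22×1 + 3×3 + 4×2 + 4×2 + 4×4 = 81
Ivy: 18×3 + 22×0 + 3×1 + 4×0 + 4×4 + 4×3 = 85

Farid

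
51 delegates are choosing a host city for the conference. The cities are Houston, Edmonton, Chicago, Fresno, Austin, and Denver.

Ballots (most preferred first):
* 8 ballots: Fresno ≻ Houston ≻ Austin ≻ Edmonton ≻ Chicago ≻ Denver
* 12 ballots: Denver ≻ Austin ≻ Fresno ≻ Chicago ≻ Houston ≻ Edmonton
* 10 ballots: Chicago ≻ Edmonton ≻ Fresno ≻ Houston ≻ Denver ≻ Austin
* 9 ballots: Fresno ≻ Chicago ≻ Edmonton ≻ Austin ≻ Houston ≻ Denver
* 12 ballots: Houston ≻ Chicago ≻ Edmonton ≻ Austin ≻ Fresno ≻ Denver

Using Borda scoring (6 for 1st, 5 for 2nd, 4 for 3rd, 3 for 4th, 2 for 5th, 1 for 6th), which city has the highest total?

Chicago

Houston: 8×5 + 12×2 + 10×3 + 9×2 + 12×6 = 184
Edmonton: 8×3 + 12×1 + 10×5 + 9×4 + 12×4 = 170
Chicago: 8×2 + 12×3 + 10×6 + 9×5 + 12×5 = 217
Fresno: 8×6 + 12×4 + 10×4 + 9×6 + 12×2 = 214
Austin: 8×4 + 12×5 + 10×1 + 9×3 + 12×3 = 165
Denver: 8×1 + 12×6 + 10×2 + 9×1 + 12×1 = 121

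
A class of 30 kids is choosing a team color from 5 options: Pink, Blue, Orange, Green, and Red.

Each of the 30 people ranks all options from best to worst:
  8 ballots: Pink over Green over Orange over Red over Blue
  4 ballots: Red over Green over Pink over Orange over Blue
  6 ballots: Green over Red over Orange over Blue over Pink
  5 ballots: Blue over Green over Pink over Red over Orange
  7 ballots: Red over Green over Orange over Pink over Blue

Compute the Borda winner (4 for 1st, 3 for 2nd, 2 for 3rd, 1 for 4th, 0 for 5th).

Green

Pink: 8×4 + 4×2 + 6×0 + 5×2 + 7×1 = 57
Blue: 8×0 + 4×0 + 6×1 + 5×4 + 7×0 = 26
Orange: 8×2 + 4×1 + 6×2 + 5×0 + 7×2 = 46
Green: 8×3 + 4×3 + 6×4 + 5×3 + 7×3 = 96
Red: 8×1 + 4×4 + 6×3 + 5×1 + 7×4 = 75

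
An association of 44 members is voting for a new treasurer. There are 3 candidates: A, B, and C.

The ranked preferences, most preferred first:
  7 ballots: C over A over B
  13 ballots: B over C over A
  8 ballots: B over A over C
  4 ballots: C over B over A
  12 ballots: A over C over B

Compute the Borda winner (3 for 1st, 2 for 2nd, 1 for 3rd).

A: 7×2 + 13×1 + 8×2 + 4×1 + 12×3 = 83
B: 7×1 + 13×3 + 8×3 + 4×2 + 12×1 = 90
C: 7×3 + 13×2 + 8×1 + 4×3 + 12×2 = 91

C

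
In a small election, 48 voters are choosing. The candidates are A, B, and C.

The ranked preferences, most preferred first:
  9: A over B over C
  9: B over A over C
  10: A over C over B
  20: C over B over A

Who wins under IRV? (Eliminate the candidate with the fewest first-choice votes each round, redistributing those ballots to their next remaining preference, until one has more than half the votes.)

A

Round 1: A 19, B 9, C 20. B eliminated.
Round 2: A 28, C 20. A has a majority (≥25).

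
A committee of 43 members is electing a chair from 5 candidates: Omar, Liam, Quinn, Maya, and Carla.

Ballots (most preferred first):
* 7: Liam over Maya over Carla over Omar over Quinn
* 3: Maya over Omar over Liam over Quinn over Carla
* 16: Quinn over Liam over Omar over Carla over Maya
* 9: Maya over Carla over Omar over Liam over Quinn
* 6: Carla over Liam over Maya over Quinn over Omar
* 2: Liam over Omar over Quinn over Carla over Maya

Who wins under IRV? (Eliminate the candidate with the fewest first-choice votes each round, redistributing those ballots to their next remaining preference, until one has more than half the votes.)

Round 1: Omar 0, Liam 9, Quinn 16, Maya 12, Carla 6. Omar eliminated.
Round 2: Liam 9, Quinn 16, Maya 12, Carla 6. Carla eliminated.
Round 3: Liam 15, Quinn 16, Maya 12. Maya eliminated.
Round 4: Liam 27, Quinn 16. Liam has a majority (≥22).

Liam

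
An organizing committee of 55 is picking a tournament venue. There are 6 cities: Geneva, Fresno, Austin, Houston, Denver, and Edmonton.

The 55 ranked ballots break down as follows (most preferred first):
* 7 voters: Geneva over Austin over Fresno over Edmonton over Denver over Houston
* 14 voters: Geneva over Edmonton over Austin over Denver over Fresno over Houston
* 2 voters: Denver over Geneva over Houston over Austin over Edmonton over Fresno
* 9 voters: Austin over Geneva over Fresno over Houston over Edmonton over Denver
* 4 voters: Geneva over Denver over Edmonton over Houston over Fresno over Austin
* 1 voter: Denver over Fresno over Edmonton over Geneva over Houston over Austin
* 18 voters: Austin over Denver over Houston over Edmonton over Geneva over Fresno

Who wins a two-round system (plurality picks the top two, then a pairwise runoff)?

Geneva

Round 1 first-place votes: Geneva 25, Fresno 0, Austin 27, Houston 0, Denver 3, Edmonton 0. Austin and Geneva advance.
Runoff: Austin is ranked above Geneva on 27 ballots, Geneva above Austin on 28.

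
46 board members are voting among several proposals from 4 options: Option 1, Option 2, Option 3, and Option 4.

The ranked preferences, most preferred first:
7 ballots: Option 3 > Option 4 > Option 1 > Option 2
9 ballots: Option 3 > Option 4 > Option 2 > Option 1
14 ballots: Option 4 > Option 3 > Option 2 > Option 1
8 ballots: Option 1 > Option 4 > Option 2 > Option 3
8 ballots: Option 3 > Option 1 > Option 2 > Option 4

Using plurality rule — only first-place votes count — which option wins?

First-place votes: Option 1 8, Option 2 0, Option 3 24, Option 4 14.

Option 3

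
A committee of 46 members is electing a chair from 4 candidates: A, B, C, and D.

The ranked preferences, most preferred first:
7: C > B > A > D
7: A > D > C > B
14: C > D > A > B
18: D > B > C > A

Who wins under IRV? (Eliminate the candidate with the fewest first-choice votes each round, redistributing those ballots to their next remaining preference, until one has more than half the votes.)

D

Round 1: A 7, B 0, C 21, D 18. B eliminated.
Round 2: A 7, C 21, D 18. A eliminated.
Round 3: C 21, D 25. D has a majority (≥24).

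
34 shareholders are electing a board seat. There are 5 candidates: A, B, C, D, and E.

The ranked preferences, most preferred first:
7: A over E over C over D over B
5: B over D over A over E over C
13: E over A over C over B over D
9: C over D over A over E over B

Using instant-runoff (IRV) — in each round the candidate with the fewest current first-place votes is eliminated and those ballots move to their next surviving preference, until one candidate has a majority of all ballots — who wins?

Round 1: A 7, B 5, C 9, D 0, E 13. D eliminated.
Round 2: A 7, B 5, C 9, E 13. B eliminated.
Round 3: A 12, C 9, E 13. C eliminated.
Round 4: A 21, E 13. A has a majority (≥18).

A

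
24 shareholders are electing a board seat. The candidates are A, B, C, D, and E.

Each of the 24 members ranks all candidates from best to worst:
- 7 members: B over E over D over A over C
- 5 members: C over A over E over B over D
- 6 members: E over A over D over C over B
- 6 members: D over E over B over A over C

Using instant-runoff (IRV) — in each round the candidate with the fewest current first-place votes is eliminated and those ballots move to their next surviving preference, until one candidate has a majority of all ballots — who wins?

E

Round 1: A 0, B 7, C 5, D 6, E 6. A eliminated.
Round 2: B 7, C 5, D 6, E 6. C eliminated.
Round 3: B 7, D 6, E 11. D eliminated.
Round 4: B 7, E 17. E has a majority (≥13).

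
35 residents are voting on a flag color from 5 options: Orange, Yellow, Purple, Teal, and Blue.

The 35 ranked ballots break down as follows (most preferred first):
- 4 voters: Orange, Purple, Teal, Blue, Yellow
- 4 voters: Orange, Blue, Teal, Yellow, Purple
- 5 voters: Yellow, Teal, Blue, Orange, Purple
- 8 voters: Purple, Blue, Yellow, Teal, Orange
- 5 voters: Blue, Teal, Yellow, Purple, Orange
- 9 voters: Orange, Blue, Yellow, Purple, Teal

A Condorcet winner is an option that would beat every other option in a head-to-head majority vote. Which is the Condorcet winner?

Blue vs Orange: 18–17
Blue vs Yellow: 30–5
Blue vs Purple: 23–12
Blue vs Teal: 26–9
Blue beats every other option.

Blue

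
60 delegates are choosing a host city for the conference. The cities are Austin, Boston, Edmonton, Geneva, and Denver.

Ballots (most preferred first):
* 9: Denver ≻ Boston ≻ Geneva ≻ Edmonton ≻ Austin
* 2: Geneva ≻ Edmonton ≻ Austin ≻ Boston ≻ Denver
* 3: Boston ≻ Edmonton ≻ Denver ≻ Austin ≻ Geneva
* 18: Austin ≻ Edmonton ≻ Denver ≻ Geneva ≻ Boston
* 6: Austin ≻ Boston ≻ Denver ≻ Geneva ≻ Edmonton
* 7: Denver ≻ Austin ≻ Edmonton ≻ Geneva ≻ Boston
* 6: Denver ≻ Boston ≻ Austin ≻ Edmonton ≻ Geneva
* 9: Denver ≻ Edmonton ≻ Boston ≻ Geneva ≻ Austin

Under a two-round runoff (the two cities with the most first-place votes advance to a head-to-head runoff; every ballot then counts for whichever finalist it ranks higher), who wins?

Round 1 first-place votes: Austin 24, Boston 3, Edmonton 0, Geneva 2, Denver 31. Denver and Austin advance.
Runoff: Denver is ranked above Austin on 34 ballots, Austin above Denver on 26.

Denver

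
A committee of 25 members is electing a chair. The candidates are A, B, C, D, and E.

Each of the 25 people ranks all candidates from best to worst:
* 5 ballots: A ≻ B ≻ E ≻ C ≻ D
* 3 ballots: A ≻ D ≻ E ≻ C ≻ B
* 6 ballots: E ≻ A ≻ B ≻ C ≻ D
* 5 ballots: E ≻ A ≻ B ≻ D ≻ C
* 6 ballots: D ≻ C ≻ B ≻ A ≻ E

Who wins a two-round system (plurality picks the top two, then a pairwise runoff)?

Round 1 first-place votes: A 8, B 0, C 0, D 6, E 11. E and A advance.
Runoff: E is ranked above A on 11 ballots, A above E on 14.

A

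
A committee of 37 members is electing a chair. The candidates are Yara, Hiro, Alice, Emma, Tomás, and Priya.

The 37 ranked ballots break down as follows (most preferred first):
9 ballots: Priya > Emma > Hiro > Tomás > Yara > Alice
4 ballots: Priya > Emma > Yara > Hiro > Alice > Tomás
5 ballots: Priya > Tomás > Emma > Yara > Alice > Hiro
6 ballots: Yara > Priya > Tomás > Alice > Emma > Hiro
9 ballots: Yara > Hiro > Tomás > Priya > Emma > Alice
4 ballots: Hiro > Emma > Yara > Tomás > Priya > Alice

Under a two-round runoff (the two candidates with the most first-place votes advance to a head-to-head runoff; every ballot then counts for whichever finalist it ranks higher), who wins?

Round 1 first-place votes: Yara 15, Hiro 4, Alice 0, Emma 0, Tomás 0, Priya 18. Priya and Yara advance.
Runoff: Priya is ranked above Yara on 18 ballots, Yara above Priya on 19.

Yara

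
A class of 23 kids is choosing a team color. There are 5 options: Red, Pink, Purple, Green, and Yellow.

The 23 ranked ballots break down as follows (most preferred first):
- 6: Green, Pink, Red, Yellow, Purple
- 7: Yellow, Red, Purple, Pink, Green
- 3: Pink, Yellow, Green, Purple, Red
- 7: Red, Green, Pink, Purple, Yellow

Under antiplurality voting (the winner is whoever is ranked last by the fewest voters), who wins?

Last-place votes: Red 3, Pink 0, Purple 6, Green 7, Yellow 7.

Pink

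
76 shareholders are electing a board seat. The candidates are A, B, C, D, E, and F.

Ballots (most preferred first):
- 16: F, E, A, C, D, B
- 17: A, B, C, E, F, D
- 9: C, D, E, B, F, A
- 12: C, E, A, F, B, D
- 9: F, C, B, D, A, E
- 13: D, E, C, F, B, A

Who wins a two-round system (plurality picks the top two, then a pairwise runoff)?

Round 1 first-place votes: A 17, B 0, C 21, D 13, E 0, F 25. F and C advance.
Runoff: F is ranked above C on 25 ballots, C above F on 51.

C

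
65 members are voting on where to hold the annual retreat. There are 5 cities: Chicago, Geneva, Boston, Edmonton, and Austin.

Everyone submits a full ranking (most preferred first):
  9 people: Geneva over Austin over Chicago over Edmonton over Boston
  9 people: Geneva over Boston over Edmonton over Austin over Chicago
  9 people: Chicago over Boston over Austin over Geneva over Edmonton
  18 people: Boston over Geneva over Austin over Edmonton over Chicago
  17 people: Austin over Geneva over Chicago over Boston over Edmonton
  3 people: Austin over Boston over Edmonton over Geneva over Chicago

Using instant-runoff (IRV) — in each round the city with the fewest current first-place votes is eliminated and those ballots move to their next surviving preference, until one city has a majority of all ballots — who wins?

Boston

Round 1: Chicago 9, Geneva 18, Boston 18, Edmonton 0, Austin 20. Edmonton eliminated.
Round 2: Chicago 9, Geneva 18, Boston 18, Austin 20. Chicago eliminated.
Round 3: Geneva 18, Boston 27, Austin 20. Geneva eliminated.
Round 4: Boston 36, Austin 29. Boston has a majority (≥33).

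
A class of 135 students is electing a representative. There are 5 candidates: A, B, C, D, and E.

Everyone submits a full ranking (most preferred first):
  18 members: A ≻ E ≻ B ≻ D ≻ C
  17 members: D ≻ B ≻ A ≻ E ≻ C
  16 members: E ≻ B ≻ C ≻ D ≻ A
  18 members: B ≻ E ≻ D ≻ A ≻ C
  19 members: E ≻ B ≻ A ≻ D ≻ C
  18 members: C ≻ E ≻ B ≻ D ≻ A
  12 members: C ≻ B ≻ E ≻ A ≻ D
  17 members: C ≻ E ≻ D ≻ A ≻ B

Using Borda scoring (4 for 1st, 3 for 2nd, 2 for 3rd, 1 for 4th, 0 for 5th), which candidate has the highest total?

E

A: 18×4 + 17×2 + 16×0 + 18×1 + 19×2 + 18×0 + 12×1 + 17×1 = 191
B: 18×2 + 17×3 + 16×3 + 18×4 + 19×3 + 18×2 + 12×3 + 17×0 = 336
C: 18×0 + 17×0 + 16×2 + 18×0 + 19×0 + 18×4 + 12×4 + 17×4 = 220
D: 18×1 + 17×4 + 16×1 + 18×2 + 19×1 + 18×1 + 12×0 + 17×2 = 209
E: 18×3 + 17×1 + 16×4 + 18×3 + 19×4 + 18×3 + 12×2 + 17×3 = 394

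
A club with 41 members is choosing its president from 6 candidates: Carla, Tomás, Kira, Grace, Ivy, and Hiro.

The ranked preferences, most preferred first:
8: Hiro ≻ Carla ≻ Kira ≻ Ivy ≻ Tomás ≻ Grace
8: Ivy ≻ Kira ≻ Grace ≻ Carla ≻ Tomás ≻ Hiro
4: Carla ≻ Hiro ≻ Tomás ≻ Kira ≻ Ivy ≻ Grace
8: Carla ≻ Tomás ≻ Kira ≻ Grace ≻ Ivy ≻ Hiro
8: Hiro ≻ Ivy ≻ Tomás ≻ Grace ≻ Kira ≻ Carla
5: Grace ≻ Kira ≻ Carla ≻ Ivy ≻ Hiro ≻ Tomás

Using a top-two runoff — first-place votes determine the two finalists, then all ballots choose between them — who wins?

Carla

Round 1 first-place votes: Carla 12, Tomás 0, Kira 0, Grace 5, Ivy 8, Hiro 16. Hiro and Carla advance.
Runoff: Hiro is ranked above Carla on 16 ballots, Carla above Hiro on 25.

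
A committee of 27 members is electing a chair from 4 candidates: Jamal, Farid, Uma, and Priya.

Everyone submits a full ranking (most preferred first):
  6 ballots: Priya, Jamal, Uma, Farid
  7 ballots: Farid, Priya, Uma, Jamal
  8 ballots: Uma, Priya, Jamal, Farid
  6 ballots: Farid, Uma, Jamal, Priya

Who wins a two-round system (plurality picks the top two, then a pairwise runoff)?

Uma

Round 1 first-place votes: Jamal 0, Farid 13, Uma 8, Priya 6. Farid and Uma advance.
Runoff: Farid is ranked above Uma on 13 ballots, Uma above Farid on 14.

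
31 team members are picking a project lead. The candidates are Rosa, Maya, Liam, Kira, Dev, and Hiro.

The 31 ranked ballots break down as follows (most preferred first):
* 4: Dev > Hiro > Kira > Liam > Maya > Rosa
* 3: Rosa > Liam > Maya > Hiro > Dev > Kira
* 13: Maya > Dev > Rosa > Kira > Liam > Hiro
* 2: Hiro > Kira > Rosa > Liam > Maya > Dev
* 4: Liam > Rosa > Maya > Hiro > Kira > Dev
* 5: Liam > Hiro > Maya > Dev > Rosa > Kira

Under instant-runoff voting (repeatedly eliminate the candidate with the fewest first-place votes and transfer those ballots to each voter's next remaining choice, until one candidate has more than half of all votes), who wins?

Liam

Round 1: Rosa 3, Maya 13, Liam 9, Kira 0, Dev 4, Hiro 2. Kira eliminated.
Round 2: Rosa 3, Maya 13, Liam 9, Dev 4, Hiro 2. Hiro eliminated.
Round 3: Rosa 5, Maya 13, Liam 9, Dev 4. Dev eliminated.
Round 4: Rosa 5, Maya 13, Liam 13. Rosa eliminated.
Round 5: Maya 13, Liam 18. Liam has a majority (≥16).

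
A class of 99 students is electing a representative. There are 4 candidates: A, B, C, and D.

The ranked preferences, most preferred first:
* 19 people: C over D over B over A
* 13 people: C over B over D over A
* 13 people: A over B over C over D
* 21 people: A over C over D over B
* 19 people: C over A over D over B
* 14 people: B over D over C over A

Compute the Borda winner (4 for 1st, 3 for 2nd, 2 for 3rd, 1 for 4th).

A: 19×1 + 13×1 + 13×4 + 21×4 + 19×3 + 14×1 = 239
B: 19×2 + 13×3 + 13×3 + 21×1 + 19×1 + 14×4 = 212
C: 19×4 + 13×4 + 13×2 + 21×3 + 19×4 + 14×2 = 321
D: 19×3 + 13×2 + 13×1 + 21×2 + 19×2 + 14×3 = 218

C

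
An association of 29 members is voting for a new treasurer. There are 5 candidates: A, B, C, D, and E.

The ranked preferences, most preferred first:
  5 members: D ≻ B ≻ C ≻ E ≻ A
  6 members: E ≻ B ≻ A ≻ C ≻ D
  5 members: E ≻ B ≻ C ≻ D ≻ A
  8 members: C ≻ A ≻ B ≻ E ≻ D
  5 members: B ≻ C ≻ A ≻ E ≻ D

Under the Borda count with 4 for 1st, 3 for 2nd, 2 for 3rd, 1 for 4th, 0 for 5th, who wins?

A: 5×0 + 6×2 + 5×0 + 8×3 + 5×2 = 46
B: 5×3 + 6×3 + 5×3 + 8×2 + 5×4 = 84
C: 5×2 + 6×1 + 5×2 + 8×4 + 5×3 = 73
D: 5×4 + 6×0 + 5×1 + 8×0 + 5×0 = 25
E: 5×1 + 6×4 + 5×4 + 8×1 + 5×1 = 62

B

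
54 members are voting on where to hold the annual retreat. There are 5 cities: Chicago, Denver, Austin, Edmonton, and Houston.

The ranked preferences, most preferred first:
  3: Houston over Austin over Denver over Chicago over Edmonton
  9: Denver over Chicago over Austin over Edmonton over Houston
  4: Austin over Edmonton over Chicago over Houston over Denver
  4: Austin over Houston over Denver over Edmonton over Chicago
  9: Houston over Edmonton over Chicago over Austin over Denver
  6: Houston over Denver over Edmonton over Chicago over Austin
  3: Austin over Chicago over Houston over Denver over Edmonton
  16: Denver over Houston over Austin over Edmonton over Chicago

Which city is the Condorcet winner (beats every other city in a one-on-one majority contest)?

Houston

Houston vs Chicago: 38–16
Houston vs Denver: 29–25
Houston vs Austin: 34–20
Houston vs Edmonton: 41–13
Houston beats every other city.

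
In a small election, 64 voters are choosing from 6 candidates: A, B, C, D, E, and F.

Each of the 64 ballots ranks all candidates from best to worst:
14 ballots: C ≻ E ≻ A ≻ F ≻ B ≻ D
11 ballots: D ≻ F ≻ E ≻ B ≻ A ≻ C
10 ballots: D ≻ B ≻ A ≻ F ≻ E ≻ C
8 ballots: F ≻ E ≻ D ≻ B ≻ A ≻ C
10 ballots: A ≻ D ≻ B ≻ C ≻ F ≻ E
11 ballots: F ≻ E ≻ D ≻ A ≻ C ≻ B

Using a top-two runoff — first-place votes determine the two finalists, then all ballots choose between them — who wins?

F

Round 1 first-place votes: A 10, B 0, C 14, D 21, E 0, F 19. D and F advance.
Runoff: D is ranked above F on 31 ballots, F above D on 33.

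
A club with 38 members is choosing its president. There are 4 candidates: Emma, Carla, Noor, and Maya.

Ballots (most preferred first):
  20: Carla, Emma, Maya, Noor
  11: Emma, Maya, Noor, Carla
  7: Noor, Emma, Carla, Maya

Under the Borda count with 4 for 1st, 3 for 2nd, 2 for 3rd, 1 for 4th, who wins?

Emma

Emma: 20×3 + 11×4 + 7×3 = 125
Carla: 20×4 + 11×1 + 7×2 = 105
Noor: 20×1 + 11×2 + 7×4 = 70
Maya: 20×2 + 11×3 + 7×1 = 80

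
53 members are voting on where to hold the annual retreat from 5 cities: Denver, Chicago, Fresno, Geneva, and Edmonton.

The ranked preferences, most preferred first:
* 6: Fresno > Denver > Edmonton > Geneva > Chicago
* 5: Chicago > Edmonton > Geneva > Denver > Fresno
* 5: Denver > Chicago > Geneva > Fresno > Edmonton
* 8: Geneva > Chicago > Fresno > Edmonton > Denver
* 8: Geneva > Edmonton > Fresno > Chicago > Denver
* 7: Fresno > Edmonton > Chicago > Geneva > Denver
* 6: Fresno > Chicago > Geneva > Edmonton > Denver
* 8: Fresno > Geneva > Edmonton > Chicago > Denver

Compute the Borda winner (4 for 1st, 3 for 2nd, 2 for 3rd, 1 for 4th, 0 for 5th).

Fresno

Denver: 6×3 + 5×1 + 5×4 + 8×0 + 8×0 + 7×0 + 6×0 + 8×0 = 43
Chicago: 6×0 + 5×4 + 5×3 + 8×3 + 8×1 + 7×2 + 6×3 + 8×1 = 107
Fresno: 6×4 + 5×0 + 5×1 + 8×2 + 8×2 + 7×4 + 6×4 + 8×4 = 145
Geneva: 6×1 + 5×2 + 5×2 + 8×4 + 8×4 + 7×1 + 6×2 + 8×3 = 133
Edmonton: 6×2 + 5×3 + 5×0 + 8×1 + 8×3 + 7×3 + 6×1 + 8×2 = 102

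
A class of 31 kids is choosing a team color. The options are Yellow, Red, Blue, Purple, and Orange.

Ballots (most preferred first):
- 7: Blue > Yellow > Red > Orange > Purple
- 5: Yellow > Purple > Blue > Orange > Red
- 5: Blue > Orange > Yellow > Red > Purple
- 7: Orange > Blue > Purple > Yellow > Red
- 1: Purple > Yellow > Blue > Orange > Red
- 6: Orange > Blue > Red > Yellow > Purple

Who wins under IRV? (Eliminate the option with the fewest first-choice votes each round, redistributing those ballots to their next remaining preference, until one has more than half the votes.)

Blue

Round 1: Yellow 5, Red 0, Blue 12, Purple 1, Orange 13. Red eliminated.
Round 2: Yellow 5, Blue 12, Purple 1, Orange 13. Purple eliminated.
Round 3: Yellow 6, Blue 12, Orange 13. Yellow eliminated.
Round 4: Blue 18, Orange 13. Blue has a majority (≥16).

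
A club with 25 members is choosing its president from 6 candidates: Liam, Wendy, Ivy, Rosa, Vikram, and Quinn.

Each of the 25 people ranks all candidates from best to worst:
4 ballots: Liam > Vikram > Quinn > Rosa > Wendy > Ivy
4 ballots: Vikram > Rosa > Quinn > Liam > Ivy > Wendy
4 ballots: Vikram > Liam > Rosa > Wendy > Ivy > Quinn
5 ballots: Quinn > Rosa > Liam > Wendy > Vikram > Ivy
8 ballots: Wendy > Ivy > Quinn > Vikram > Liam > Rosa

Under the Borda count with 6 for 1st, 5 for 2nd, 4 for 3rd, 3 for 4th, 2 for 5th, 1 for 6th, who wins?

Liam: 4×6 + 4×3 + 4×5 + 5×4 + 8×2 = 92
Wendy: 4×2 + 4×1 + 4×3 + 5×3 + 8×6 = 87
Ivy: 4×1 + 4×2 + 4×2 + 5×1 + 8×5 = 65
Rosa: 4×3 + 4×5 + 4×4 + 5×5 + 8×1 = 81
Vikram: 4×5 + 4×6 + 4×6 + 5×2 + 8×3 = 102
Quinn: 4×4 + 4×4 + 4×1 + 5×6 + 8×4 = 98

Vikram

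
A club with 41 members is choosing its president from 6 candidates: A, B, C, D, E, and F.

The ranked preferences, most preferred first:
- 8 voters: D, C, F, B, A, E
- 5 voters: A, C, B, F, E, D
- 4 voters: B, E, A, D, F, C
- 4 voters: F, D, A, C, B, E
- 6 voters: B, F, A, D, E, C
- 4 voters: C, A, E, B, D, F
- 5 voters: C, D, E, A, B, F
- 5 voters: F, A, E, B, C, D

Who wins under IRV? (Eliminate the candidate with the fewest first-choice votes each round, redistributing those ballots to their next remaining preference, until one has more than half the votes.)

Round 1: A 5, B 10, C 9, D 8, E 0, F 9. E eliminated.
Round 2: A 5, B 10, C 9, D 8, F 9. A eliminated.
Round 3: B 10, C 14, D 8, F 9. D eliminated.
Round 4: B 10, C 22, F 9. C has a majority (≥21).

C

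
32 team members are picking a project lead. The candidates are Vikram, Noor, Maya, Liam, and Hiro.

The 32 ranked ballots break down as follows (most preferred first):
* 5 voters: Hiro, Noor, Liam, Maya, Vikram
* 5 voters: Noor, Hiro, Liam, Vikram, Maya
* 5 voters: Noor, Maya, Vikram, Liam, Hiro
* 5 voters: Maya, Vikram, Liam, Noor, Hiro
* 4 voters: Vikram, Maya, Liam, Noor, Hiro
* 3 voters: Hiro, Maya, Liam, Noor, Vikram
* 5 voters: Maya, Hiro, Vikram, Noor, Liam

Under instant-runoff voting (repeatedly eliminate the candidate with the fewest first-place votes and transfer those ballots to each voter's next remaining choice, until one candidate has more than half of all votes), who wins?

Round 1: Vikram 4, Noor 10, Maya 10, Liam 0, Hiro 8. Liam eliminated.
Round 2: Vikram 4, Noor 10, Maya 10, Hiro 8. Vikram eliminated.
Round 3: Noor 10, Maya 14, Hiro 8. Hiro eliminated.
Round 4: Noor 15, Maya 17. Maya has a majority (≥17).

Maya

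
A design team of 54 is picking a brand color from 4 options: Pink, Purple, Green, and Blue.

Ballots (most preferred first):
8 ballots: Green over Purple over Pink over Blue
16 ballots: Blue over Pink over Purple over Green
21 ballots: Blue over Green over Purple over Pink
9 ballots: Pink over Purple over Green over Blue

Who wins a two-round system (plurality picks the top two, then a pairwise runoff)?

Blue

Round 1 first-place votes: Pink 9, Purple 0, Green 8, Blue 37. Blue and Pink advance.
Runoff: Blue is ranked above Pink on 37 ballots, Pink above Blue on 17.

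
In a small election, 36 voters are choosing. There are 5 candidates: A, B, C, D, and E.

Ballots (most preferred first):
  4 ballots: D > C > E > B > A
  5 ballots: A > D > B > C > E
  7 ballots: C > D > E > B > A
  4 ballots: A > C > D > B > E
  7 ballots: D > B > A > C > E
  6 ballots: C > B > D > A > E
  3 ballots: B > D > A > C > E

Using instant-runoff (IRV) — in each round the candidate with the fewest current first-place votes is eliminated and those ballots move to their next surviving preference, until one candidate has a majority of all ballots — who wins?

Round 1: A 9, B 3, C 13, D 11, E 0. E eliminated.
Round 2: A 9, B 3, C 13, D 11. B eliminated.
Round 3: A 9, C 13, D 14. A eliminated.
Round 4: C 17, D 19. D has a majority (≥19).

D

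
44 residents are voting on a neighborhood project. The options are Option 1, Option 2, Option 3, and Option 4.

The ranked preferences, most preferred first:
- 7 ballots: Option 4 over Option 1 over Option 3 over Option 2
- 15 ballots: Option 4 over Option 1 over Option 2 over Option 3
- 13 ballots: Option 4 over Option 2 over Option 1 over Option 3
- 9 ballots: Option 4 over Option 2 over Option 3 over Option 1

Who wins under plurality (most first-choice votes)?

First-place votes: Option 1 0, Option 2 0, Option 3 0, Option 4 44.

Option 4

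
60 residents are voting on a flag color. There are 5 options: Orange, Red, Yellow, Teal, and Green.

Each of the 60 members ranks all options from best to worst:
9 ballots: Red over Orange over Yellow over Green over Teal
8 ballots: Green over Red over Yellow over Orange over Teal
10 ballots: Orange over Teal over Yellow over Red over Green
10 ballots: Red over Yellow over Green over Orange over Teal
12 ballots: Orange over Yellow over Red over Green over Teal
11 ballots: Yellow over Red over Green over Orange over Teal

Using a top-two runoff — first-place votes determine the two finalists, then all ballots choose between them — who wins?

Round 1 first-place votes: Orange 22, Red 19, Yellow 11, Teal 0, Green 8. Orange and Red advance.
Runoff: Orange is ranked above Red on 22 ballots, Red above Orange on 38.

Red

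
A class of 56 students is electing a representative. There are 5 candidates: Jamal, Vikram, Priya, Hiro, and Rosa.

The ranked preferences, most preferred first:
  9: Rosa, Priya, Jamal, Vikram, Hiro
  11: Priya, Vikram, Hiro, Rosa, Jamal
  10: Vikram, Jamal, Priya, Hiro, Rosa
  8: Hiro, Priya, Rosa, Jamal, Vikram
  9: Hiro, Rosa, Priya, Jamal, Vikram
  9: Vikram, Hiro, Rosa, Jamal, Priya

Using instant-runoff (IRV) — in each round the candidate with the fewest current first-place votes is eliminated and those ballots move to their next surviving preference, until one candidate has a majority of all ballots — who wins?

Priya

Round 1: Jamal 0, Vikram 19, Priya 11, Hiro 17, Rosa 9. Jamal eliminated.
Round 2: Vikram 19, Priya 11, Hiro 17, Rosa 9. Rosa eliminated.
Round 3: Vikram 19, Priya 20, Hiro 17. Hiro eliminated.
Round 4: Vikram 19, Priya 37. Priya has a majority (≥29).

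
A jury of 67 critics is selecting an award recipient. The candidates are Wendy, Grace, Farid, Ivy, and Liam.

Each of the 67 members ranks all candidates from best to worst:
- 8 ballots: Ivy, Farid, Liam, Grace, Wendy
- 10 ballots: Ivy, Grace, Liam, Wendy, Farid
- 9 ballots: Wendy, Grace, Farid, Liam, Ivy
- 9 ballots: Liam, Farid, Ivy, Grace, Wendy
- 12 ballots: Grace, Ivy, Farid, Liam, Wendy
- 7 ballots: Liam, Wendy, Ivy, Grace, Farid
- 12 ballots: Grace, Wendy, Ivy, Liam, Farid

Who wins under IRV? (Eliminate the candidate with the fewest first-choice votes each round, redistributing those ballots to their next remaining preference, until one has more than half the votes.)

Ivy

Round 1: Wendy 9, Grace 24, Farid 0, Ivy 18, Liam 16. Farid eliminated.
Round 2: Wendy 9, Grace 24, Ivy 18, Liam 16. Wendy eliminated.
Round 3: Grace 33, Ivy 18, Liam 16. Liam eliminated.
Round 4: Grace 33, Ivy 34. Ivy has a majority (≥34).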